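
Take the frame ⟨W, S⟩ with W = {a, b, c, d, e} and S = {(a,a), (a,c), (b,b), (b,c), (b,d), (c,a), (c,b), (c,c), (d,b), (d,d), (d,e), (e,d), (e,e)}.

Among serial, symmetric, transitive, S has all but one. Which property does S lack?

Serial: yes — every world has a successor (e.g. a S a).
Symmetric: yes — every pair in S has its reverse in S.
Transitive: no — a S c and c S b, but not a S b.
Only transitive fails.

transitive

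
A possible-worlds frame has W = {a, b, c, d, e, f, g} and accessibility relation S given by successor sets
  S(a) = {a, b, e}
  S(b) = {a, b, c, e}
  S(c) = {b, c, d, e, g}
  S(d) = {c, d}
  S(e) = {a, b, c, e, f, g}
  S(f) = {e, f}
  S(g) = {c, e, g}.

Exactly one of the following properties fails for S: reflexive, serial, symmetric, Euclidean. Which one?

Euclidean

Reflexive: yes — every world is S-related to itself.
Serial: yes — every world has a successor (e.g. a S a).
Symmetric: yes — every pair in S has its reverse in S.
Euclidean: no — b S a and b S c, but not a S c.
Only Euclidean fails.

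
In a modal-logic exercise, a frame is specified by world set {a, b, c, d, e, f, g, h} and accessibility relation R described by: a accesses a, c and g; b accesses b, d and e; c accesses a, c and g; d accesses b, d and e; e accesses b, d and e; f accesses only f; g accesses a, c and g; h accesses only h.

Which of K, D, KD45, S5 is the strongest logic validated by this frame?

S5

Serial (axiom D): yes — every world has a successor (e.g. a R a).
Euclidean (axiom 5): yes — any two successors of a common world are R-related.
Transitive (axiom 4): yes — every two-step R-path is closed by a direct edge.
Reflexive (axiom T): yes — every world is R-related to itself.
So F validates K, D, KD45, S5. The strongest is S5.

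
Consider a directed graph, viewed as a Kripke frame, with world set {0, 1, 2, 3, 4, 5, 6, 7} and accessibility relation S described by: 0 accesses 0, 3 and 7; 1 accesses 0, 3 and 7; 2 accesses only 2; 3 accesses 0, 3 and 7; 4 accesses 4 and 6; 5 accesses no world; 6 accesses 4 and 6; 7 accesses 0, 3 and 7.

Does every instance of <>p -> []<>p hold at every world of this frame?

Yes

Axiom 5 corresponds to the accessibility relation being Euclidean.
Euclidean: yes — any two successors of a common world are S-related.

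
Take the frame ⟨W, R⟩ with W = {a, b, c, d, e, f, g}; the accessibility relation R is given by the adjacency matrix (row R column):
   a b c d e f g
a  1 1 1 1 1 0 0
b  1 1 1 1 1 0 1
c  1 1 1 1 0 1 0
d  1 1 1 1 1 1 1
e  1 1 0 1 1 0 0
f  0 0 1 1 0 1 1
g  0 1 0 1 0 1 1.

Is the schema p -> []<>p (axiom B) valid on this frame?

Axiom B corresponds to the accessibility relation being symmetric.
Symmetric: yes — every pair in R has its reverse in R.

Yes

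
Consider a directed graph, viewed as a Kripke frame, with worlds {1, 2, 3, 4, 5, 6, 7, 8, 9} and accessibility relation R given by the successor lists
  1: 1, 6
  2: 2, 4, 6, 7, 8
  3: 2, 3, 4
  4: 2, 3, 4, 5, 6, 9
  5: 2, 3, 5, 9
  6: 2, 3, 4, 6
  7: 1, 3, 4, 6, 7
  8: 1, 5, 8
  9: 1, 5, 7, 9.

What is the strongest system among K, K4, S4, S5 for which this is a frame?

Transitive (axiom 4): no — 1 R 6 and 6 R 2, but not 1 R 2.
Reflexive (axiom T): yes — every world is R-related to itself.
Euclidean (axiom 5): no — 2 R 4 and 2 R 7, but not 4 R 7.
So F validates K; K4 would additionally require R to be transitive. The strongest is K.

K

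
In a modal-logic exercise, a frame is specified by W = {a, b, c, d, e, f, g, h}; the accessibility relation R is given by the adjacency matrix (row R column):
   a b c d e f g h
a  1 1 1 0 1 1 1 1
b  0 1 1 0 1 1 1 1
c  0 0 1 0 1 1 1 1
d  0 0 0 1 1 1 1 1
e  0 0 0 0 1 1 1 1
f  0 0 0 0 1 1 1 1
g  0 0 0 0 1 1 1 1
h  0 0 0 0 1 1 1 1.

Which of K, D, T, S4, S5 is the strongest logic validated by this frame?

Serial (axiom D): yes — every world has a successor (e.g. a R a).
Reflexive (axiom T): yes — every world is R-related to itself.
Transitive (axiom 4): yes — every two-step R-path is closed by a direct edge.
Euclidean (axiom 5): no — a R c and a R b, but not c R b.
So F validates K, D, T, S4; S5 would additionally require R to be Euclidean. The strongest is S4.

S4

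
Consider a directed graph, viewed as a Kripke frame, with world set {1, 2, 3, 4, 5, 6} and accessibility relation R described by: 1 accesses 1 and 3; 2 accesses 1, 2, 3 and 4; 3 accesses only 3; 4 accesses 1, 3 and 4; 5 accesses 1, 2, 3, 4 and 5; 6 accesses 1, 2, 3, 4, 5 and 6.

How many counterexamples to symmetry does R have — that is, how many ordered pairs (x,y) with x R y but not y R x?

15

Enumerating: (1,3), (2,1), (2,3), (2,4), (4,1), (4,3), (5,1), (5,2), (5,3), (5,4), (6,1), (6,2), (6,3), (6,4), (6,5).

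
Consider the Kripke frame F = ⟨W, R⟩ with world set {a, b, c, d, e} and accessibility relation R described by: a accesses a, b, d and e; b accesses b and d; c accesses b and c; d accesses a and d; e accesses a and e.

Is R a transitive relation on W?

No

Transitive: no — b R d and d R a, but not b R a.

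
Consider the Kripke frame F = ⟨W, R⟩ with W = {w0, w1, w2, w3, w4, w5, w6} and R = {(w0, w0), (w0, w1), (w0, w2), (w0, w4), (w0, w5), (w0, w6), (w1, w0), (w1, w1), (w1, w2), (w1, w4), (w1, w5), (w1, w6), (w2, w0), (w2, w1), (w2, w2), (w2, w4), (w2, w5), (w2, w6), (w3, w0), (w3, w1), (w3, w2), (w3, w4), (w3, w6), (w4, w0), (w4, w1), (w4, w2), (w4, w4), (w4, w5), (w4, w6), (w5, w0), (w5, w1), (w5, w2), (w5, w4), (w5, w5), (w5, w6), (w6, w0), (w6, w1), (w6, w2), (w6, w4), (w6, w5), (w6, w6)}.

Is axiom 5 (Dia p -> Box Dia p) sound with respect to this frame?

Yes

By correspondence theory, 5 is valid on a frame iff R is Euclidean.
Euclidean: yes — any two successors of a common world are R-related.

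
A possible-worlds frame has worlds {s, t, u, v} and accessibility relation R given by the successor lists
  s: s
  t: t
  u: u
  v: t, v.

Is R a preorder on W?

Yes

Reflexive: yes — every world is R-related to itself.
Transitive: yes — every two-step R-path is closed by a direct edge.
So R is a preorder.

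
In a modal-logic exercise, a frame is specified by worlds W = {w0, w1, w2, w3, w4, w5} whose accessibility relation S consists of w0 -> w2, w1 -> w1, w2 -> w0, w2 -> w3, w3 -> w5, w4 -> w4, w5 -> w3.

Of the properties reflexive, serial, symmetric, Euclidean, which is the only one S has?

Reflexive: no — w0 is not related to itself.
Serial: yes — every world has a successor (e.g. w0 S w2).
Symmetric: no — w2 S w3 but not w3 S w2.
Euclidean: no — w2 S w0 and w2 S w3, but not w0 S w3.
Only serial holds.

serial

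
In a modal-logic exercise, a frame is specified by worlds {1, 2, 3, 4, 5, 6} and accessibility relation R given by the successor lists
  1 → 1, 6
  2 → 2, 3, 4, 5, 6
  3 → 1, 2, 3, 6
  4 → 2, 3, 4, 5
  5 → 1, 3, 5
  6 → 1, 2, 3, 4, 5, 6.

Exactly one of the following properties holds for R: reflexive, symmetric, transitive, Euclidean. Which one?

reflexive

Reflexive: yes — every world is R-related to itself.
Symmetric: no — 2 R 5 but not 5 R 2.
Transitive: no — 1 R 6 and 6 R 2, but not 1 R 2.
Euclidean: no — 2 R 3 and 2 R 4, but not 3 R 4.
Only reflexive holds.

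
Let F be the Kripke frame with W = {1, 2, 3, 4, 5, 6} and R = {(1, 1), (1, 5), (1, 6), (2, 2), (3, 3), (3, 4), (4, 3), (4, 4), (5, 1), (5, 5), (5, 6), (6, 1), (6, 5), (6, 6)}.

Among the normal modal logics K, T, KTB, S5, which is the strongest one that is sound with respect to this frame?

S5

Reflexive (axiom T): yes — every world is R-related to itself.
Symmetric (axiom B): yes — every pair in R has its reverse in R.
Euclidean (axiom 5): yes — any two successors of a common world are R-related.
So F validates K, T, KTB, S5. The strongest is S5.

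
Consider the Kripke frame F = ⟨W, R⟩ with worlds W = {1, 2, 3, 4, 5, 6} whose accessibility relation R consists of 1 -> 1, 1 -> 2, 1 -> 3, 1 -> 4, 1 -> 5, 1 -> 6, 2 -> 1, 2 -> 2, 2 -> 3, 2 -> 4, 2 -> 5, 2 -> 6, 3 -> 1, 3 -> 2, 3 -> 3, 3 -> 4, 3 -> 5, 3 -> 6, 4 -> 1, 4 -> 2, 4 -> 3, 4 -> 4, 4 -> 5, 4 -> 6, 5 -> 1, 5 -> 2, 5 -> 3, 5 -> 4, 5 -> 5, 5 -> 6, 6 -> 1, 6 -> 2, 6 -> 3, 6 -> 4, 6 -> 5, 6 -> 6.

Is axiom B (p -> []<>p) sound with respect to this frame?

By correspondence theory, B is valid on a frame iff R is symmetric.
Symmetric: yes — every pair in R has its reverse in R.

Yes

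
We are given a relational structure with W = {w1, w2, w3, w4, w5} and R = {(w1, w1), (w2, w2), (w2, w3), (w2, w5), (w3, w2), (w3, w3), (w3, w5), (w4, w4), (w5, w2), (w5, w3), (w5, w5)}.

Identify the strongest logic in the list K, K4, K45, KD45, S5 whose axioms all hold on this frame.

S5

Transitive (axiom 4): yes — every two-step R-path is closed by a direct edge.
Euclidean (axiom 5): yes — any two successors of a common world are R-related.
Serial (axiom D): yes — every world has a successor (e.g. w1 R w1).
Reflexive (axiom T): yes — every world is R-related to itself.
So F validates K, K4, K45, KD45, S5. The strongest is S5.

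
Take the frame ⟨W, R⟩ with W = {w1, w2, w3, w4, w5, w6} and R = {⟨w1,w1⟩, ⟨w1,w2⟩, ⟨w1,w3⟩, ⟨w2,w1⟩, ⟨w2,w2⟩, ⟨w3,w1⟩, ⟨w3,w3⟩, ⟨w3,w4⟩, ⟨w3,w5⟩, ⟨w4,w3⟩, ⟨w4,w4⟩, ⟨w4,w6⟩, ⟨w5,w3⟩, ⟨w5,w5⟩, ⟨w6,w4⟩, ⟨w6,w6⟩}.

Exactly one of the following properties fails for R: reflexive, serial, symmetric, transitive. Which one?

Reflexive: yes — every world is R-related to itself.
Serial: yes — every world has a successor (e.g. w1 R w1).
Symmetric: yes — every pair in R has its reverse in R.
Transitive: no — w1 R w3 and w3 R w4, but not w1 R w4.
Only transitive fails.

transitive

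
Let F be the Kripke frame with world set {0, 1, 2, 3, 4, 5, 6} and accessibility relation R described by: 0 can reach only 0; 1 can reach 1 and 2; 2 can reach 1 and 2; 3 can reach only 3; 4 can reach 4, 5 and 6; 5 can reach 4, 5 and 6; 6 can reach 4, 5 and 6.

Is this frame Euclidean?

Euclidean: yes — any two successors of a common world are R-related.

Yes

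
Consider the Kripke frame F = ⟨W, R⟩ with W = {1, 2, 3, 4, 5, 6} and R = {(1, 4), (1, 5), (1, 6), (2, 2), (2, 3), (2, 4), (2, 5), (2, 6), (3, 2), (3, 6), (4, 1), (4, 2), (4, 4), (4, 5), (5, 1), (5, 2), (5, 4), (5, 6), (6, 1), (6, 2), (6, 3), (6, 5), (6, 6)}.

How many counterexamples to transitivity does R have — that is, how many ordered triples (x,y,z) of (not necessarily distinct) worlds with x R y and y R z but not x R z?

Enumerating: (1,4,1), (1,4,2), (1,5,1), (1,5,2), (1,6,1), (1,6,2), (1,6,3), (2,4,1), (2,5,1), (2,6,1), (3,2,3), (3,2,4), … and 17 more.
Total: 29.

29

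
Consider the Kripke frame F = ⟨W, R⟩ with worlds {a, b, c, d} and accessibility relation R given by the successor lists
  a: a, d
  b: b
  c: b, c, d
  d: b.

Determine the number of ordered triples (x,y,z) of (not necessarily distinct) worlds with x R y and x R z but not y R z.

Enumerating: (a,d,a), (a,d,d), (c,b,c), (c,b,d), (c,d,c), (c,d,d).

6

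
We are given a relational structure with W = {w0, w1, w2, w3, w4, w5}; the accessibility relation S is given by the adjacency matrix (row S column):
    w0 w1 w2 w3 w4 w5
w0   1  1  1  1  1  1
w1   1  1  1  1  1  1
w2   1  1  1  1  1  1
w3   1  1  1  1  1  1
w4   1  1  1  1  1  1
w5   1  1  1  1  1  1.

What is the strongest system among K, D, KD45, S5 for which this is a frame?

Serial (axiom D): yes — every world has a successor (e.g. w0 S w0).
Euclidean (axiom 5): yes — any two successors of a common world are S-related.
Transitive (axiom 4): yes — every two-step S-path is closed by a direct edge.
Reflexive (axiom T): yes — every world is S-related to itself.
So F validates K, D, KD45, S5. The strongest is S5.

S5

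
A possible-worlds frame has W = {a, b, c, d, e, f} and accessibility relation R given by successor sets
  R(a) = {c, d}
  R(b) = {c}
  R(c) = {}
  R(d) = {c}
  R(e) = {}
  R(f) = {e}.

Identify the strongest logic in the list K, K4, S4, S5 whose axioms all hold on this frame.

Transitive (axiom 4): yes — every two-step R-path is closed by a direct edge.
Reflexive (axiom T): no — a is not related to itself.
Euclidean (axiom 5): no — a R c and a R d, but not c R d.
So F validates K, K4; S4 would additionally require R to be reflexive. The strongest is K4.

K4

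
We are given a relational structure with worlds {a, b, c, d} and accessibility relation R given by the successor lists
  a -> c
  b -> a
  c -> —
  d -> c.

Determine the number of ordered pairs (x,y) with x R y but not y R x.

Enumerating: (a,c), (b,a), (d,c).

3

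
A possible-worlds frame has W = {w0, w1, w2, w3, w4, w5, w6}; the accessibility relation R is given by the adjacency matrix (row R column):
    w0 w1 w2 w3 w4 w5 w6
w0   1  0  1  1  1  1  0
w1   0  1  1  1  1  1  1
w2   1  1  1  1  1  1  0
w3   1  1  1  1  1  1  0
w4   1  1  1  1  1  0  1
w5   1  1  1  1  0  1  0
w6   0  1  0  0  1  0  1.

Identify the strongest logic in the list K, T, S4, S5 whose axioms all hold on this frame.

Reflexive (axiom T): yes — every world is R-related to itself.
Transitive (axiom 4): no — w0 R w2 and w2 R w1, but not w0 R w1.
Euclidean (axiom 5): no — w0 R w4 and w0 R w5, but not w4 R w5.
So F validates K, T; S4 would additionally require R to be transitive. The strongest is T.

T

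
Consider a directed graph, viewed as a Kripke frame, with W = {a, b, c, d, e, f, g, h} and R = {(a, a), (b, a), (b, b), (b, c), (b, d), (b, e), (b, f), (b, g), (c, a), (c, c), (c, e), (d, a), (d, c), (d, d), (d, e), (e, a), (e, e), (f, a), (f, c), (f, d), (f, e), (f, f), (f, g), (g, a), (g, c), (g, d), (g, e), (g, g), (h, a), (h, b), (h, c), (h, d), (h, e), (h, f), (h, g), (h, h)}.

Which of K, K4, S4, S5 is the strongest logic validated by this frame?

S4

Transitive (axiom 4): yes — every two-step R-path is closed by a direct edge.
Reflexive (axiom T): yes — every world is R-related to itself.
Euclidean (axiom 5): no — b R a and b R c, but not a R c.
So F validates K, K4, S4; S5 would additionally require R to be Euclidean. The strongest is S4.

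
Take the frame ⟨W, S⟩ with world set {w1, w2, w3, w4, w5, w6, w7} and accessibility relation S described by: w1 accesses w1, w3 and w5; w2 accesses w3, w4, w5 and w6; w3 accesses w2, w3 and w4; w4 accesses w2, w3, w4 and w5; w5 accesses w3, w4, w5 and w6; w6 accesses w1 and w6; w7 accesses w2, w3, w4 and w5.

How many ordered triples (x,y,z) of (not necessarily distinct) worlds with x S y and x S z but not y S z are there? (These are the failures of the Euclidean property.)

Enumerating: (w1,w3,w1), (w1,w3,w5), (w1,w5,w1), (w2,w3,w5), (w2,w3,w6), (w2,w4,w6), (w2,w6,w3), (w2,w6,w4), (w2,w6,w5), (w3,w2,w2), (w4,w2,w2), (w4,w3,w5), … and 11 more.
Total: 23.

23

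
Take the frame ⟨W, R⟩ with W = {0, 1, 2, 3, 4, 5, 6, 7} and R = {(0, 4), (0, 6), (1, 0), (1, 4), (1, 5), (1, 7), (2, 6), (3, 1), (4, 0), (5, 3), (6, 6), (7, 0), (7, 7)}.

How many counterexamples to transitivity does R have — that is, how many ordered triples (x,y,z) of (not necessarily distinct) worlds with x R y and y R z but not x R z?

Enumerating: (0,4,0), (1,0,6), (1,5,3), (3,1,0), (3,1,4), (3,1,5), (3,1,7), (4,0,4), (4,0,6), (5,3,1), (7,0,4), (7,0,6).

12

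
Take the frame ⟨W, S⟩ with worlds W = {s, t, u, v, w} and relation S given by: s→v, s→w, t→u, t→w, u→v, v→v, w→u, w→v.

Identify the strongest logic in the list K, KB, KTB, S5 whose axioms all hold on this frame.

K

Symmetric (axiom B): no — s S v but not v S s.
Reflexive (axiom T): no — s is not related to itself.
Euclidean (axiom 5): no — s S v and s S w, but not v S w.
So F validates K; KB would additionally require S to be symmetric. The strongest is K.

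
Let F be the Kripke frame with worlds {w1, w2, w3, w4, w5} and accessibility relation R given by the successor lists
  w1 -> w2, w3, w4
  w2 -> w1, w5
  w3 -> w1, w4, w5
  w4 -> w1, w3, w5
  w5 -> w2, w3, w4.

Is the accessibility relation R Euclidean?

Euclidean: no — w1 R w2 and w1 R w3, but not w2 R w3.

No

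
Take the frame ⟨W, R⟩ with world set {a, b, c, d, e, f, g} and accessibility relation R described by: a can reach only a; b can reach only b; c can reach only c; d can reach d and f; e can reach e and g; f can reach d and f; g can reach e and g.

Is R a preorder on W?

Reflexive: yes — every world is R-related to itself.
Transitive: yes — every two-step R-path is closed by a direct edge.
So R is a preorder.

Yes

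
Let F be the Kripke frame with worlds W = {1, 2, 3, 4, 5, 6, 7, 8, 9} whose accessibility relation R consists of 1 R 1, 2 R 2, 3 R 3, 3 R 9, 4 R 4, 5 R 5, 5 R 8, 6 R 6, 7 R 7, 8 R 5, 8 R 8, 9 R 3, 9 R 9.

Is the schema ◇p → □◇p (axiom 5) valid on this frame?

Yes

The schema 5 characterises exactly the Euclidean frames.
Euclidean: yes — any two successors of a common world are R-related.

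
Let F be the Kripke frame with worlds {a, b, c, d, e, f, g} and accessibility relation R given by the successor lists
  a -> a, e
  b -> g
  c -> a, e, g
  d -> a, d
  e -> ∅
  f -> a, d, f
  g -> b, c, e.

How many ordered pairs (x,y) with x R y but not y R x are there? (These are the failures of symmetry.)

7

Enumerating: (a,e), (c,a), (c,e), (d,a), (f,a), (f,d), (g,e).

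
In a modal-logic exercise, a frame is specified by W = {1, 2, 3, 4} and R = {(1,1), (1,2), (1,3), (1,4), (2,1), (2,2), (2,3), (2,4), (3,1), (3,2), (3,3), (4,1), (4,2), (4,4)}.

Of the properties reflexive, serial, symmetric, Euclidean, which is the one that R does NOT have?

Euclidean

Reflexive: yes — every world is R-related to itself.
Serial: yes — every world has a successor (e.g. 1 R 1).
Symmetric: yes — every pair in R has its reverse in R.
Euclidean: no — 1 R 3 and 1 R 4, but not 3 R 4.
Only Euclidean fails.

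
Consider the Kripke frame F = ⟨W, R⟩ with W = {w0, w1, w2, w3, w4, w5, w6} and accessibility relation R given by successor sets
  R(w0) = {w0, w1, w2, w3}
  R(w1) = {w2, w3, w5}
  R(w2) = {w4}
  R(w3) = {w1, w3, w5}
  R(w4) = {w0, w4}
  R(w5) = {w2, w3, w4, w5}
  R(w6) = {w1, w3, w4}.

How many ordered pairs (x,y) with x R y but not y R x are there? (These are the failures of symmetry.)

Enumerating: (w0,w1), (w0,w2), (w0,w3), (w1,w2), (w1,w5), (w2,w4), (w4,w0), (w5,w2), (w5,w4), (w6,w1), (w6,w3), (w6,w4).

12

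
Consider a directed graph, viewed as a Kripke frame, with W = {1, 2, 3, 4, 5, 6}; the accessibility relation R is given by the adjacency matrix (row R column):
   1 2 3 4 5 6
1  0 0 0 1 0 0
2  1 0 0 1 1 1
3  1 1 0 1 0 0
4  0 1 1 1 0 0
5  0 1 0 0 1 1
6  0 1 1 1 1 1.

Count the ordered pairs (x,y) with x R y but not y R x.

Enumerating: (1,4), (2,1), (3,1), (3,2), (6,3), (6,4).

6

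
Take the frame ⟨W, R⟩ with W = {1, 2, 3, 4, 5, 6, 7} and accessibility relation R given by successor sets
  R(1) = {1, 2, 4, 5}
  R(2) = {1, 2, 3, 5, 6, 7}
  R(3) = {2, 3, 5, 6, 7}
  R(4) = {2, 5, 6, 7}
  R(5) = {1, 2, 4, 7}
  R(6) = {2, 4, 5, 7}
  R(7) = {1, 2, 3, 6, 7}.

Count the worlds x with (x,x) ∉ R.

3

Enumerating: 4, 5, 6.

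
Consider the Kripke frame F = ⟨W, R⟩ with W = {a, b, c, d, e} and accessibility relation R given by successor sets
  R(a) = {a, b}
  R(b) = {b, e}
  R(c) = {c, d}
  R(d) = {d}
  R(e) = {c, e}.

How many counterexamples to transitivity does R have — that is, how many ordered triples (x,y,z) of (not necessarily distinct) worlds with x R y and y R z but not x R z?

Enumerating: (a,b,e), (b,e,c), (e,c,d).

3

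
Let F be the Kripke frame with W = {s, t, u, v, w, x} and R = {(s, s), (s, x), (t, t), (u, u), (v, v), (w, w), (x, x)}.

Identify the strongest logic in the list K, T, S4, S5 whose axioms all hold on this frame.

Reflexive (axiom T): yes — every world is R-related to itself.
Transitive (axiom 4): yes — every two-step R-path is closed by a direct edge.
Euclidean (axiom 5): no — s R x and s R s, but not x R s.
So F validates K, T, S4; S5 would additionally require R to be Euclidean. The strongest is S4.

S4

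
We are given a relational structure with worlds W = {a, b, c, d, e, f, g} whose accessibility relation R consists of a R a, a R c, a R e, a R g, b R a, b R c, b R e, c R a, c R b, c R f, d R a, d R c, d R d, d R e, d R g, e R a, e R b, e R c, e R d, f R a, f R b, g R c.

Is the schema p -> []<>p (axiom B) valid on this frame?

Axiom B corresponds to the accessibility relation being symmetric.
Symmetric: no — a R g but not g R a.

No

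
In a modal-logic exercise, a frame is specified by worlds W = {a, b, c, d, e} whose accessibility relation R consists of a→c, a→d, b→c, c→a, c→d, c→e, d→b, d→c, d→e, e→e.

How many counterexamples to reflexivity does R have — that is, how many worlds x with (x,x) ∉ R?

Enumerating: a, b, c, d.

4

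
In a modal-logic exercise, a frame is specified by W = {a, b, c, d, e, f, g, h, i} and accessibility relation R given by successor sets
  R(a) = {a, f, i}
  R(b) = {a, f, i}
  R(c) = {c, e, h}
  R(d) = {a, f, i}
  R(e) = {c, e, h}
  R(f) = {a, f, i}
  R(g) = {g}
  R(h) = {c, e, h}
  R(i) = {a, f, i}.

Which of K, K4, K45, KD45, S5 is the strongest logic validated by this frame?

KD45

Transitive (axiom 4): yes — every two-step R-path is closed by a direct edge.
Euclidean (axiom 5): yes — any two successors of a common world are R-related.
Serial (axiom D): yes — every world has a successor (e.g. a R a).
Reflexive (axiom T): no — b is not related to itself.
So F validates K, K4, K45, KD45; S5 would additionally require R to be reflexive. The strongest is KD45.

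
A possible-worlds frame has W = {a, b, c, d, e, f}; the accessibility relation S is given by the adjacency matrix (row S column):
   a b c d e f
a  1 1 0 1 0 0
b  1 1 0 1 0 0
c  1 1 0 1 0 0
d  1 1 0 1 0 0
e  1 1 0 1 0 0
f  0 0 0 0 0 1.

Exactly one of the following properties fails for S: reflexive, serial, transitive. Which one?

Reflexive: no — c is not related to itself.
Serial: yes — every world has a successor (e.g. a S a).
Transitive: yes — every two-step S-path is closed by a direct edge.
Only reflexive fails.

reflexive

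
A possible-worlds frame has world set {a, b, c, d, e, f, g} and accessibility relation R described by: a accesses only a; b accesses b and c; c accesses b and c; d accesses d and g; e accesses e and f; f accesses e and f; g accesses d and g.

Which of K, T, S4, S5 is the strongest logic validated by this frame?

S5

Reflexive (axiom T): yes — every world is R-related to itself.
Transitive (axiom 4): yes — every two-step R-path is closed by a direct edge.
Euclidean (axiom 5): yes — any two successors of a common world are R-related.
So F validates K, T, S4, S5. The strongest is S5.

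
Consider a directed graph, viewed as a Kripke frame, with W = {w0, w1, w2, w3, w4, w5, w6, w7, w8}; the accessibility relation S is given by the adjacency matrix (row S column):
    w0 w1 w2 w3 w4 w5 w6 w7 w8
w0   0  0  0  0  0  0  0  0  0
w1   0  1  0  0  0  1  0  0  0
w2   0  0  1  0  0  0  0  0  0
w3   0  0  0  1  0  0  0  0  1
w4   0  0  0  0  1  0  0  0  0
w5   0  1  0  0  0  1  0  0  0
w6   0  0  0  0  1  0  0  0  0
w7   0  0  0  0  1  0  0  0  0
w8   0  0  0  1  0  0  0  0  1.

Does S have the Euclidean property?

Euclidean: yes — any two successors of a common world are S-related.

Yes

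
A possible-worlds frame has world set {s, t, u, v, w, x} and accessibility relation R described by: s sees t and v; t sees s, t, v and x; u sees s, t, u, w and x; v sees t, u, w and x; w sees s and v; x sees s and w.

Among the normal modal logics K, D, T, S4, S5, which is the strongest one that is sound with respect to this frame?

Serial (axiom D): yes — every world has a successor (e.g. s R t).
Reflexive (axiom T): no — s is not related to itself.
Transitive (axiom 4): no — s R t and t R x, but not s R x.
Euclidean (axiom 5): no — t R s and t R x, but not s R x.
So F validates K, D; T would additionally require R to be reflexive. The strongest is D.

D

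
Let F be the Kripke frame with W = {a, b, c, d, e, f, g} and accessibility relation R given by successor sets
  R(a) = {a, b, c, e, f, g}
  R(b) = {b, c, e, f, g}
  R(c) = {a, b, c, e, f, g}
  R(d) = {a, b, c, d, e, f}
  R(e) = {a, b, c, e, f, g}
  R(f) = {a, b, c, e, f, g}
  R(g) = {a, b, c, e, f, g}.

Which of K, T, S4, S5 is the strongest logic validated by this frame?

T

Reflexive (axiom T): yes — every world is R-related to itself.
Transitive (axiom 4): no — b R c and c R a, but not b R a.
Euclidean (axiom 5): no — c R b and c R a, but not b R a.
So F validates K, T; S4 would additionally require R to be transitive. The strongest is T.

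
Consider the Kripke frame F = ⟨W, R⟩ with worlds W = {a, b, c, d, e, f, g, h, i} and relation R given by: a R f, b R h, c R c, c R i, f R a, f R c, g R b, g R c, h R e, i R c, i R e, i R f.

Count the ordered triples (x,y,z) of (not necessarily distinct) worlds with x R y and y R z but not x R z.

Enumerating: (a,f,a), (a,f,c), (b,h,e), (c,i,e), (c,i,f), (f,a,f), (f,c,i), (g,b,h), (g,c,i), (i,c,i), (i,f,a).

11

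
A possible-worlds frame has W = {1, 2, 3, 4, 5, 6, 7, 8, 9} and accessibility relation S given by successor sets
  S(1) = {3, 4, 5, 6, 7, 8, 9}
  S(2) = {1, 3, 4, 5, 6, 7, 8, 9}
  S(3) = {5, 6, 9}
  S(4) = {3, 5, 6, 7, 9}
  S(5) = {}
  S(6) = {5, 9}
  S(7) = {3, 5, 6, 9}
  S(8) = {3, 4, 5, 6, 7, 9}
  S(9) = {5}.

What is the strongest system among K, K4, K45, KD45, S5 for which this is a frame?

Transitive (axiom 4): yes — every two-step S-path is closed by a direct edge.
Euclidean (axiom 5): no — 1 S 3 and 1 S 4, but not 3 S 4.
Serial (axiom D): no — 5 has no S-successor.
Reflexive (axiom T): no — 1 is not related to itself.
So F validates K, K4; K45 would additionally require S to be Euclidean. The strongest is K4.

K4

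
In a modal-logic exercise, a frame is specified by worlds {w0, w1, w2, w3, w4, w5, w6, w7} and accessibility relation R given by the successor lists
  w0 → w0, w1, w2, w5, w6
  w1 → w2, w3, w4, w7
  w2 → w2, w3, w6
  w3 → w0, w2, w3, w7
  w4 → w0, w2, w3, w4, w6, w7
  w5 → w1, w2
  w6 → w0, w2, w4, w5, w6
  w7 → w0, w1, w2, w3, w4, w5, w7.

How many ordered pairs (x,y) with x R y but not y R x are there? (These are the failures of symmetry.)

16

Enumerating: (w0,w1), (w0,w2), (w0,w5), (w1,w2), (w1,w3), (w1,w4), (w3,w0), (w4,w0), (w4,w2), (w4,w3), (w5,w1), (w5,w2), (w6,w5), (w7,w0), (w7,w2), (w7,w5).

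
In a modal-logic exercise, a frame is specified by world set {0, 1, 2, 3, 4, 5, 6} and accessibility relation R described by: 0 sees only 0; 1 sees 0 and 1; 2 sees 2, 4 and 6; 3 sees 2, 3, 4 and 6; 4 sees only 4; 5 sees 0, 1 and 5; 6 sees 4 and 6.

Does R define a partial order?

Reflexive: yes — every world is R-related to itself.
Transitive: yes — every two-step R-path is closed by a direct edge.
Antisymmetric: yes — no distinct pair is related both ways.
So R is a partial order.

Yes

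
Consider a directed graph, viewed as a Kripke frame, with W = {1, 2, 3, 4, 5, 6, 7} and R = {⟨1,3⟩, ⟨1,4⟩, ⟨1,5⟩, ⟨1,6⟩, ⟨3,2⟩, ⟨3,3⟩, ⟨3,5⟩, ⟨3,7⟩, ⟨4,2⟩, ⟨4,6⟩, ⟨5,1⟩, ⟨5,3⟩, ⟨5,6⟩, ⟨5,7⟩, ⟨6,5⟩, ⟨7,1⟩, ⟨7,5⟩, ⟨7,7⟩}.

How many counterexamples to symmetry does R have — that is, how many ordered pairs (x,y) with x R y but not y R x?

8

Enumerating: (1,3), (1,4), (1,6), (3,2), (3,7), (4,2), (4,6), (7,1).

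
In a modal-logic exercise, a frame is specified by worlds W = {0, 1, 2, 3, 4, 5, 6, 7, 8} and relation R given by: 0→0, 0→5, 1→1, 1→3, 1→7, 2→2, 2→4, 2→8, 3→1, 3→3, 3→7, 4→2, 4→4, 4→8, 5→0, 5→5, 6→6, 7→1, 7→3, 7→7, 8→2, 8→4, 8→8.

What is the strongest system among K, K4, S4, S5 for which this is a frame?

Transitive (axiom 4): yes — every two-step R-path is closed by a direct edge.
Reflexive (axiom T): yes — every world is R-related to itself.
Euclidean (axiom 5): yes — any two successors of a common world are R-related.
So F validates K, K4, S4, S5. The strongest is S5.

S5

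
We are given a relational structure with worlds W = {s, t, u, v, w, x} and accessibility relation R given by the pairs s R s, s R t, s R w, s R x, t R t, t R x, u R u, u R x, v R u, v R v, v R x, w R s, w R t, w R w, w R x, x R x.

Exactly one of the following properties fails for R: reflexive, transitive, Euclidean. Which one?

Euclidean

Reflexive: yes — every world is R-related to itself.
Transitive: yes — every two-step R-path is closed by a direct edge.
Euclidean: no — s R t and s R w, but not t R w.
Only Euclidean fails.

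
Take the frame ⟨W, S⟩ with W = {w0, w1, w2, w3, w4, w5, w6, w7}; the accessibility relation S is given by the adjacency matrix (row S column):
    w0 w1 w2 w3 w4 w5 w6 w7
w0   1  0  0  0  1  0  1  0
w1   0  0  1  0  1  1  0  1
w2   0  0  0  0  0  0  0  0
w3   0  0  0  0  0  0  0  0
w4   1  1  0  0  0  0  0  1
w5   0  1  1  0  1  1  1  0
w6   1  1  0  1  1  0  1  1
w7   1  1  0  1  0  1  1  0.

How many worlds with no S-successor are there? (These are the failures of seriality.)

Enumerating: w2, w3.

2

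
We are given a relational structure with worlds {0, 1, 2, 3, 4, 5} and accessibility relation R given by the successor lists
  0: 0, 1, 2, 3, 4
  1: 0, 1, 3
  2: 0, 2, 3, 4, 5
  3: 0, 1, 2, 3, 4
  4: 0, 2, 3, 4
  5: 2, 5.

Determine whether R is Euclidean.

Euclidean: no — 0 R 1 and 0 R 2, but not 1 R 2.

No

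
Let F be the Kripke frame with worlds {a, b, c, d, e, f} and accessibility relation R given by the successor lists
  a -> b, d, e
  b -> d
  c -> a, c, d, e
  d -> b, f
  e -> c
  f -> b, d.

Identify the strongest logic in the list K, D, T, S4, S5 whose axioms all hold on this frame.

D

Serial (axiom D): yes — every world has a successor (e.g. a R b).
Reflexive (axiom T): no — a is not related to itself.
Transitive (axiom 4): no — a R d and d R f, but not a R f.
Euclidean (axiom 5): no — a R b and a R e, but not b R e.
So F validates K, D; T would additionally require R to be reflexive. The strongest is D.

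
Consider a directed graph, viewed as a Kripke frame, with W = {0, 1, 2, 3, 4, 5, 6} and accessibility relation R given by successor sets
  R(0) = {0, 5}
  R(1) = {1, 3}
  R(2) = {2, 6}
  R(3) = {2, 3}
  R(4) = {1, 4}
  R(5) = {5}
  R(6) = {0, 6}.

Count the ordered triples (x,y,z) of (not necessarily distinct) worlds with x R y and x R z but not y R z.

6

Enumerating: (0,5,0), (1,3,1), (2,6,2), (3,2,3), (4,1,4), (6,0,6).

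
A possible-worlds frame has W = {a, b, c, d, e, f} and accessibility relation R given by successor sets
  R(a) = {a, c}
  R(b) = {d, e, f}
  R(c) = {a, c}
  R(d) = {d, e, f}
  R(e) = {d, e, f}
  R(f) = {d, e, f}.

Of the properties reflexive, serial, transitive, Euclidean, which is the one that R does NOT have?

Reflexive: no — b is not related to itself.
Serial: yes — every world has a successor (e.g. a R a).
Transitive: yes — every two-step R-path is closed by a direct edge.
Euclidean: yes — any two successors of a common world are R-related.
Only reflexive fails.

reflexive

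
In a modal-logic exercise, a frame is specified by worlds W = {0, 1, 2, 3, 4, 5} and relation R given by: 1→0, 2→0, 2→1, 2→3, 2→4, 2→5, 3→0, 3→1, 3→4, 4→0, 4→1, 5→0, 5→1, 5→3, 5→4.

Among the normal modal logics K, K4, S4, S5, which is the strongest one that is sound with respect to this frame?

K4

Transitive (axiom 4): yes — every two-step R-path is closed by a direct edge.
Reflexive (axiom T): no — 0 is not related to itself.
Euclidean (axiom 5): no — 2 R 0 and 2 R 1, but not 0 R 1.
So F validates K, K4; S4 would additionally require R to be reflexive. The strongest is K4.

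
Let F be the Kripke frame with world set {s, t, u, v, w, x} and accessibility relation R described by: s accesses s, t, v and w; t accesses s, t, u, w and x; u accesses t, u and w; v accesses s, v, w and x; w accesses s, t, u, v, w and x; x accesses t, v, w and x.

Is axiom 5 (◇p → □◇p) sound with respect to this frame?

The schema 5 characterises exactly the Euclidean frames.
Euclidean: no — s R t and s R v, but not t R v.

No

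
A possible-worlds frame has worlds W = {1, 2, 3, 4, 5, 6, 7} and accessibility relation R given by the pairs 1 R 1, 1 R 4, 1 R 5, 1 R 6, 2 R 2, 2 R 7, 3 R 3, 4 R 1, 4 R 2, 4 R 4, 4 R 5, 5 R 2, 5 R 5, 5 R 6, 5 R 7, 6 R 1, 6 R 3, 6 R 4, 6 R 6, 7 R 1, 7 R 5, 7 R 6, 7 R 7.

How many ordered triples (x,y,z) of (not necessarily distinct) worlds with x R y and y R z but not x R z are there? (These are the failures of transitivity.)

Enumerating: (1,4,2), (1,5,2), (1,5,7), (1,6,3), (2,7,1), (2,7,5), (2,7,6), (4,1,6), (4,2,7), (4,5,6), (4,5,7), (5,6,1), … and 10 more.
Total: 22.

22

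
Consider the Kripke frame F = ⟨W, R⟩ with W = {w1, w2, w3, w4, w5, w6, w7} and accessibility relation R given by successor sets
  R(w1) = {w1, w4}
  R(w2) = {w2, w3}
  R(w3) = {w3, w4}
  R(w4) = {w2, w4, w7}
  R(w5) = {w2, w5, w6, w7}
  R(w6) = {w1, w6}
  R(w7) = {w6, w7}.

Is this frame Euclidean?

Euclidean: no — w4 R w2 and w4 R w7, but not w2 R w7.

No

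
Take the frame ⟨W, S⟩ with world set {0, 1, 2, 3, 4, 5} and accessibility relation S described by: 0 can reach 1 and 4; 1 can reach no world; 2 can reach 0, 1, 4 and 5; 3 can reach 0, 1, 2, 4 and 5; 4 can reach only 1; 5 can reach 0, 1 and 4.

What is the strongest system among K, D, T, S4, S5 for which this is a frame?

Serial (axiom D): no — 1 has no S-successor.
Reflexive (axiom T): no — 0 is not related to itself.
Transitive (axiom 4): yes — every two-step S-path is closed by a direct edge.
Euclidean (axiom 5): no — 0 S 1 and 0 S 4, but not 1 S 4.
So F validates K; D would additionally require S to be serial. The strongest is K.

K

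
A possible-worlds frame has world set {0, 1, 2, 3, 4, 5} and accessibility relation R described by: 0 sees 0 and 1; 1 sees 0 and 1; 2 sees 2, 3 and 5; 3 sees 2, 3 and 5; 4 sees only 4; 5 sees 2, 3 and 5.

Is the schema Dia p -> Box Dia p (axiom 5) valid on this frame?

The schema 5 characterises exactly the Euclidean frames.
Euclidean: yes — any two successors of a common world are R-related.

Yes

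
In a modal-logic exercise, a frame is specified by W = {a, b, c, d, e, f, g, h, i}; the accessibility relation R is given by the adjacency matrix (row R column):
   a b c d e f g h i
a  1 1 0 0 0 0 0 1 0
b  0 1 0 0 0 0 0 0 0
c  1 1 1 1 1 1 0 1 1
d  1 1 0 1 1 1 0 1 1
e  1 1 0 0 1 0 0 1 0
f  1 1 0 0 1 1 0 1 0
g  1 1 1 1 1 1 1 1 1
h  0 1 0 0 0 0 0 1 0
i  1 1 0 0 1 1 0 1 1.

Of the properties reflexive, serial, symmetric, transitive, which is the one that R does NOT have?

symmetric

Reflexive: yes — every world is R-related to itself.
Serial: yes — every world has a successor (e.g. a R a).
Symmetric: no — a R b but not b R a.
Transitive: yes — every two-step R-path is closed by a direct edge.
Only symmetric fails.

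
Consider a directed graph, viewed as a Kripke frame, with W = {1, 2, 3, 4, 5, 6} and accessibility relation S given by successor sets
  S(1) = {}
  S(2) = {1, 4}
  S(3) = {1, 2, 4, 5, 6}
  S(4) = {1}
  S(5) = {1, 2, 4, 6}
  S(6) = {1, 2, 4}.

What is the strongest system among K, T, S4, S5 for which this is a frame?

Reflexive (axiom T): no — 1 is not related to itself.
Transitive (axiom 4): yes — every two-step S-path is closed by a direct edge.
Euclidean (axiom 5): no — 2 S 1 and 2 S 4, but not 1 S 4.
So F validates K; T would additionally require S to be reflexive. The strongest is K.

K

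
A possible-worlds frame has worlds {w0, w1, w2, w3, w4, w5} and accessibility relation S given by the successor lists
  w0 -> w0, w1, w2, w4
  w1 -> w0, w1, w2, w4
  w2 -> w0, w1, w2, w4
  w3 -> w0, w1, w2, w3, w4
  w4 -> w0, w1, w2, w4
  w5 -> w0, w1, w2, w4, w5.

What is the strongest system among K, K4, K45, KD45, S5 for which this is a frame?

K4

Transitive (axiom 4): yes — every two-step S-path is closed by a direct edge.
Euclidean (axiom 5): no — w3 S w0 and w3 S w3, but not w0 S w3.
Serial (axiom D): yes — every world has a successor (e.g. w0 S w0).
Reflexive (axiom T): yes — every world is S-related to itself.
So F validates K, K4; K45 would additionally require S to be Euclidean. The strongest is K4.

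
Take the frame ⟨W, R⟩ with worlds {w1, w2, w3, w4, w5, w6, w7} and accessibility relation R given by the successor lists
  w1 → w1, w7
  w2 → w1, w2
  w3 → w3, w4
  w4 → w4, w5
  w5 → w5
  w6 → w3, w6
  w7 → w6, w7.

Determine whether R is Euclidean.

Euclidean: no — w1 R w7 and w1 R w1, but not w7 R w1.

No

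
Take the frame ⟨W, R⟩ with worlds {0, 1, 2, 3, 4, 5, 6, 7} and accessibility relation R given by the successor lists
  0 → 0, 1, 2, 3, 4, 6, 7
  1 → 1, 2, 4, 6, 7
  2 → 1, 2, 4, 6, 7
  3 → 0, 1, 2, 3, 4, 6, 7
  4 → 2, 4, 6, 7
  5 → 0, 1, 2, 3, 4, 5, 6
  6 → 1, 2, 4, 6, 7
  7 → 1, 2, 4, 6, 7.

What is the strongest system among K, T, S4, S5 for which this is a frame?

Reflexive (axiom T): yes — every world is R-related to itself.
Transitive (axiom 4): no — 4 R 2 and 2 R 1, but not 4 R 1.
Euclidean (axiom 5): no — 0 R 1 and 0 R 3, but not 1 R 3.
So F validates K, T; S4 would additionally require R to be transitive. The strongest is T.

T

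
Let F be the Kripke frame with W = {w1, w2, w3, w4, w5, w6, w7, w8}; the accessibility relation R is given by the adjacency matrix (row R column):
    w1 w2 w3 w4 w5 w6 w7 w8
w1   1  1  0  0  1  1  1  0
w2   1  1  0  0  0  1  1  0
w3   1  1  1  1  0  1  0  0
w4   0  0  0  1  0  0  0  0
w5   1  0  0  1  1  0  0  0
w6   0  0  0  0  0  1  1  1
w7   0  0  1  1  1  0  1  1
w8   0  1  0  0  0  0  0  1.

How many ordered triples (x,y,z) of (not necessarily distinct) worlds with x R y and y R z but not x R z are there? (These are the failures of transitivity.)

Enumerating: (w1,w5,w4), (w1,w6,w8), (w1,w7,w3), (w1,w7,w4), (w1,w7,w8), (w2,w1,w5), (w2,w6,w8), (w2,w7,w3), (w2,w7,w4), (w2,w7,w5), (w2,w7,w8), (w3,w1,w5), … and 19 more.
Total: 31.

31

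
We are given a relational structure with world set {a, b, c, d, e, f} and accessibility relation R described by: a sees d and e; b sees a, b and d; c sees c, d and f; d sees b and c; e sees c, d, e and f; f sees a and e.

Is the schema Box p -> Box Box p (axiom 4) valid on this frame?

No

By correspondence theory, 4 is valid on a frame iff R is transitive.
Transitive: no — a R d and d R b, but not a R b.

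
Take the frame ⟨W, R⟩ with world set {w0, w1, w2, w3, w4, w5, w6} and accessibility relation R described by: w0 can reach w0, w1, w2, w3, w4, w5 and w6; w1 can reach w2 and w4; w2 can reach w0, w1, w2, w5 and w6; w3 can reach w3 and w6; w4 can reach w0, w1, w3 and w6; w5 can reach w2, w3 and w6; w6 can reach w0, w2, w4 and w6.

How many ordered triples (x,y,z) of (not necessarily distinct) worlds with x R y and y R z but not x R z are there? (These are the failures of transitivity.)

Enumerating: (w1,w2,w0), (w1,w2,w1), (w1,w2,w5), (w1,w2,w6), (w1,w4,w0), (w1,w4,w1), (w1,w4,w3), (w1,w4,w6), (w2,w0,w3), (w2,w0,w4), (w2,w1,w4), (w2,w5,w3), … and 23 more.
Total: 35.

35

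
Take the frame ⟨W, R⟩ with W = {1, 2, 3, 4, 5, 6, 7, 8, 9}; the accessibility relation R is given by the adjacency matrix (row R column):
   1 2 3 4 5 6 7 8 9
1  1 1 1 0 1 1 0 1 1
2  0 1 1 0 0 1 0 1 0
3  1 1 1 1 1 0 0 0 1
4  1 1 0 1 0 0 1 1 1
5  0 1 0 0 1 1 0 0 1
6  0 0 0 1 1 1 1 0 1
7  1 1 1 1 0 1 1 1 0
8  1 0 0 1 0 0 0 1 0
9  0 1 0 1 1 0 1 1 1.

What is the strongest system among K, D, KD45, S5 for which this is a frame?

Serial (axiom D): yes — every world has a successor (e.g. 1 R 1).
Euclidean (axiom 5): no — 1 R 2 and 1 R 5, but not 2 R 5.
Transitive (axiom 4): no — 1 R 3 and 3 R 4, but not 1 R 4.
Reflexive (axiom T): yes — every world is R-related to itself.
So F validates K, D; KD45 would additionally require R to be Euclidean and transitive. The strongest is D.

D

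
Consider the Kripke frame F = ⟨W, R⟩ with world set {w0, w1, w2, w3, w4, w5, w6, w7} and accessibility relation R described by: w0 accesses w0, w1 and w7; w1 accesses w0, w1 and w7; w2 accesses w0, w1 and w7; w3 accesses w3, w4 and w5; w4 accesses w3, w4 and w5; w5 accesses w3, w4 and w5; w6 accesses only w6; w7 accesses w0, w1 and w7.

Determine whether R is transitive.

Transitive: yes — every two-step R-path is closed by a direct edge.

Yes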